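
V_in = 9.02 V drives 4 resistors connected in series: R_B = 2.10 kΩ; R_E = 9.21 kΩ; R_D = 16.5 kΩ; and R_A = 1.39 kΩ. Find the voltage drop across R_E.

Total series resistance ΣR = 2.10 + 9.21 + 16.5 + 1.39 = 29.20 kΩ.
V = V_in · R/ΣR = 9.02 × 0.3154 = 2.845 V.

V ≈ 2.85 V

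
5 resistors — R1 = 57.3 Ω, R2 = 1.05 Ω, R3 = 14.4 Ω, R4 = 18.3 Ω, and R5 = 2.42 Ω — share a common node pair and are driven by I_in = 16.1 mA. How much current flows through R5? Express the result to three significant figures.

ΣG = 1/57.3 + 1/1.05 + 1/14.4 + 1/18.3 + 1/2.42 = 1.507.
Current divider: I(R5) = I_in · G_k/ΣG = 16.1 × (0.4132/1.507) = 16.1 × 0.2742 = 4.414 mA.

I ≈ 4.41 mA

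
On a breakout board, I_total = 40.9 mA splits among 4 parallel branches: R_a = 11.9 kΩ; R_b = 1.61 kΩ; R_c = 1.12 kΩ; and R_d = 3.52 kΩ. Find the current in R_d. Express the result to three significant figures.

I ≈ 6.17 mA

Conductances: ΣG = 1/11.9 + 1/1.61 + 1/1.12 + 1/3.52 = 1.882 (1/kΩ).
R_d takes the fraction G_k/ΣG = 0.2841/1.882 = 0.1509, so I = 40.9 × 0.1509 = 6.174 mA.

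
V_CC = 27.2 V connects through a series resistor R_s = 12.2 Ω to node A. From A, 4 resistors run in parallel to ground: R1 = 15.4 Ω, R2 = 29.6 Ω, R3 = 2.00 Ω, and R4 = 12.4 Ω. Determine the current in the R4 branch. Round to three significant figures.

I ≈ 0.236 A

Equivalent of the parallel group: R_p = 1.472 Ω.
V_A by voltage divider: V_A = 27.2 × 1.472/(12.2 + 1.472) = 2.928 V.
Branch current I = V_A/R4 = 2.928/12.4 = 0.2362 A.
(Equivalently: I_total = 1.989 A, then current-divider fraction G_k/ΣG = 0.1187.)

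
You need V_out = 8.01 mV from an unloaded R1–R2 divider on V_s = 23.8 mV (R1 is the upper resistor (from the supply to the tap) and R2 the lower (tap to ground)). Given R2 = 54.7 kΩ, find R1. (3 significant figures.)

R1 ≈ 108 kΩ

The divider ratio is R2/(R1+R2) = 8.01/23.8 = 0.3366.
Rearranging, R1 = R2·(1−k)/k = 54.7 × 1.971 = 107.8 kΩ.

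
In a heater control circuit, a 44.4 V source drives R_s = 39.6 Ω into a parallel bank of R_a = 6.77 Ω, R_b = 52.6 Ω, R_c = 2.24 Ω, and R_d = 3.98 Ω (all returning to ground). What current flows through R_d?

I ≈ 0.317 A

Parallel bank: R_p = 1/(1/6.77 + 1/52.6 + 1/2.24 + 1/3.98) = 1.157 Ω.
Node voltage V_A = V_CC · R_p/(R_s + R_p) = 44.4 × 0.02838 = 1.260 V.
I(R_d) = V_A / R_d = 1.260/3.98 = 0.3167 A.
(Equivalently: I_total = 1.089 A, then current-divider fraction G_k/ΣG = 0.2907.)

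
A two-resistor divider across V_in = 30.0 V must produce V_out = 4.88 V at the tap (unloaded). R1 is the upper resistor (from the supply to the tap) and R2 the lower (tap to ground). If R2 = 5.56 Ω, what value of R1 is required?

V_out/V_in = R2/(R1+R2) = 0.1627.
So R1 = R2 · (V_in/V_out − 1) = 5.56 × (30.0/4.88 − 1) = 5.56 × 5.148 = 28.62 Ω.

R1 ≈ 28.6 Ω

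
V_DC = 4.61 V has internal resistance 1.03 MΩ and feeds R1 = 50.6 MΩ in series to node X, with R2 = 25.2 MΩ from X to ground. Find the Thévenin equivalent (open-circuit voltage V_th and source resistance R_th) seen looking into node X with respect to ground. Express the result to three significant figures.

V_th ≈ 1.51 V, R_th ≈ 16.9 MΩ

R1' = 1.03 + 50.6 = 51.63 MΩ (source resistance + R1).
Open-circuit (no load on X): V_th = V_DC · R2/(R1' + R2) = 4.61 × 25.2/(51.63 + 25.2) = 1.512 V.
Looking into X with the source shorted: R_th = R1'·R2/(R1'+R2) = 51.63 × 25.2/76.83 = 16.93 MΩ.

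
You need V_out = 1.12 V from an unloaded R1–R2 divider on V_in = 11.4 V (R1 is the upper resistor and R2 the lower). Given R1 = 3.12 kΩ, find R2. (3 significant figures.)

R2 ≈ 0.340 kΩ

V_out/V_in = R2/(R1+R2) = 0.09825.
Rearranging, R2 = R1·k/(1−k) = 3.12 × 0.1089 = 0.3399 kΩ.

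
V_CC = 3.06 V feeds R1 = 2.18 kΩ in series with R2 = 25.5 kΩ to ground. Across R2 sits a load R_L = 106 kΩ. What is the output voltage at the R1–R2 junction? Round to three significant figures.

V_out ≈ 2.77 V

R2 ‖ R_L = (25.5 × 106)/(25.5 + 106) = 20.56 kΩ.
Voltage divider with the loaded lower leg: V_out = 3.06 × 20.56/(2.18 + 20.56) = 3.06 × 0.9041 = 2.767 V.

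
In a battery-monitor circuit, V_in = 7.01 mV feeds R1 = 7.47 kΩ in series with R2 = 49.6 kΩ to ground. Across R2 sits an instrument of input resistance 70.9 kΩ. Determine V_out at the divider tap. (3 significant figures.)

V_out ≈ 5.58 mV

The load sits in parallel with R2, giving an effective lower resistance R2' = R2·R_L/(R2+R_L) = 29.18 kΩ.
Then V_out = V_in · R2'/(R1 + R2') = 7.01 × 29.18/36.65 = 5.581 mV.
(Unloaded it would be 6.09 mV; the load pulls it down.)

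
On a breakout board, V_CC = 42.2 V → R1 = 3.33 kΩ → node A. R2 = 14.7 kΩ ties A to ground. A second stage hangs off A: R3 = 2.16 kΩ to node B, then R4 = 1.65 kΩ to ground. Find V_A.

V_A ≈ 20.1 V

Node A sees R2 in parallel with the series input of stage 2, R3 + R4 = 3.810 kΩ.
Effective lower resistance at A: R2 ‖ 3.810 = 3.026 kΩ.
So V_A = 42.2 × 0.4761 = 20.09 V.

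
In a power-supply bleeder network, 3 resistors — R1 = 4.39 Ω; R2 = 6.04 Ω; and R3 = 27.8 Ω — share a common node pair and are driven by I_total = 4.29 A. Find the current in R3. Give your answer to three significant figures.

Conductances: ΣG = 1/4.39 + 1/6.04 + 1/27.8 = 0.4293 (1/Ω).
R3 takes the fraction G_k/ΣG = 0.03597/0.4293 = 0.08379, so I = 4.29 × 0.08379 = 0.3594 A.

I ≈ 0.359 A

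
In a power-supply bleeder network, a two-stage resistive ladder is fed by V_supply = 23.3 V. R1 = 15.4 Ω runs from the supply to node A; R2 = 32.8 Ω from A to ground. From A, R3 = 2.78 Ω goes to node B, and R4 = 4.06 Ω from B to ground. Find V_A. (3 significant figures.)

V_A ≈ 6.26 V

The second stage (R3 + R4 = 6.840 Ω) loads node A in parallel with R2.
Effective lower resistance at A: R2 ‖ 6.840 = 5.660 Ω.
First divider: V_A = V_supply · 5.660/(15.4 + 5.660) = 6.262 V.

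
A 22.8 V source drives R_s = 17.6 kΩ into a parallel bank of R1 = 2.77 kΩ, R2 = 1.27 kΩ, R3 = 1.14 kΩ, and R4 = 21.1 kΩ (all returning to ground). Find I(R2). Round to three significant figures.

I ≈ 0.479 mA

Combine the parallel branches: R_p = (1/2.77 + 1/1.27 + 1/1.14 + 1/21.1)⁻¹ = 0.4824 kΩ.
V_A = 22.8 × 0.4824/18.08 = 0.6082 V.
I(R2) = V_A / R2 = 0.6082/1.27 = 0.4789 mA.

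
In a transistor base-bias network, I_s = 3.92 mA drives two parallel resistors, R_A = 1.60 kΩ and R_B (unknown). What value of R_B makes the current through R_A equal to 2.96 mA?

R_B ≈ 4.93 kΩ

In a two-way split, I_A/I_s = R_B/(R_A + R_B).
With f = 0.7551, R_B = R_A · f/(1−f) = 1.60 × 3.083 = 4.933 kΩ.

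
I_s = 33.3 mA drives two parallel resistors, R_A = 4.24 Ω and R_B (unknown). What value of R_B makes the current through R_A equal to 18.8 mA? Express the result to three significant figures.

The fraction through R_A equals R_B/(R_A+R_B).
18.8/33.3 = R_B/(R_A + R_B) → R_B = R_A · (0.5646)/(1 − 0.5646) = 4.24 × 1.297 = 5.497 Ω.

R_B ≈ 5.50 Ω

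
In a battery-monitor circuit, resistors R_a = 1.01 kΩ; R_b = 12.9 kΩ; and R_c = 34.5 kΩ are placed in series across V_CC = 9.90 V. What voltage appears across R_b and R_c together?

Series total: ΣR = 1.01 + 12.9 + 34.5 = 48.41 kΩ.
R_{R_b..R_c} = 12.9 + 34.5 = 47.40 kΩ.
Voltage divider: V = V_CC · (47.40 / 48.41) = 9.90 × 0.9791 = 9.693 V.

V ≈ 9.69 V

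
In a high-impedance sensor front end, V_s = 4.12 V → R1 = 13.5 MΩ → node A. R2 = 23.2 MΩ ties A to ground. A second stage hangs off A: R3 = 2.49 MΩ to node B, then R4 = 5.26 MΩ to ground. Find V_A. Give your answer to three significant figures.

Looking into the second stage from A: R3 + R4 = 7.750 MΩ appears in parallel with R2.
Effective lower resistance at A: R2 ‖ 7.750 = 5.809 MΩ.
V_A = 4.12 × 5.809/(13.5 + 5.809) = 1.240 V.

V_A ≈ 1.24 V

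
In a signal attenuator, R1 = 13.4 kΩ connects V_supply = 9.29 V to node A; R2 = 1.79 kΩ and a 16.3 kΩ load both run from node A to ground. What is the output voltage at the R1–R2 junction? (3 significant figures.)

V_out ≈ 0.998 V

First combine the lower leg with the load: R2 ‖ R_L = 1.613 kΩ.
Voltage divider with the loaded lower leg: V_out = 9.29 × 1.613/(13.4 + 1.613) = 9.29 × 0.1074 = 0.9981 V.
(Unloaded it would be 1.09 V; the load pulls it down.)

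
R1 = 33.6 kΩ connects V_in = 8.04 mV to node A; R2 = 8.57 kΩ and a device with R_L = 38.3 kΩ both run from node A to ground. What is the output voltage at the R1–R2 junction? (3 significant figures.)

The load sits in parallel with R2, giving an effective lower resistance R2' = R2·R_L/(R2+R_L) = 7.003 kΩ.
Now apply the divider: V_out = 8.04 × 0.1725 = 1.387 mV.

V_out ≈ 1.39 mV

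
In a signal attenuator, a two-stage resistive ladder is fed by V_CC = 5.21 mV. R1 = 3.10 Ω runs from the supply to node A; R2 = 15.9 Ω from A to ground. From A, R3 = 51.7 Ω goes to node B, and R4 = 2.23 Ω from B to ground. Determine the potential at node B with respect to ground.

V_B ≈ 0.172 mV

The second stage (R3 + R4 = 53.93 Ω) loads node A in parallel with R2.
Effective lower resistance at A: R2 ‖ 53.93 = 12.28 Ω.
First divider: V_A = V_CC · 12.28/(3.10 + 12.28) = 4.160 mV.
Stage 2 is unloaded, so V_B = V_A · R4/(R3+R4) = 4.160 × 2.23/53.93 = 0.1720 mV.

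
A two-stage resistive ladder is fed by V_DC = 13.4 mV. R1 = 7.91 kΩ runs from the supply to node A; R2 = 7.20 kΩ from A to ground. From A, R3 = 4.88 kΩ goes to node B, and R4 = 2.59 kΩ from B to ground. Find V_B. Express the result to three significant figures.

Node A sees R2 in parallel with the series input of stage 2, R3 + R4 = 7.470 kΩ.
R2 ‖ (R3+R4) = 3.666 kΩ.
First divider: V_A = V_DC · 3.666/(7.91 + 3.666) = 4.244 mV.
Then the unloaded second divider: V_B = V_A × R4/(R3+R4) = 4.244 × 0.3467 = 1.471 mV.

V_B ≈ 1.47 mV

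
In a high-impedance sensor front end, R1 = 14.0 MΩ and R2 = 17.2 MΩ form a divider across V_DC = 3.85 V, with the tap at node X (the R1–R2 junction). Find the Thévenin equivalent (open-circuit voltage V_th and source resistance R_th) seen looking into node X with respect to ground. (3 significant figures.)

V_th ≈ 2.12 V, R_th ≈ 7.72 MΩ

With X open, the divider is unloaded: V_th = 3.85 × 17.2/31.20 = 2.122 V.
With V_DC suppressed (replaced by a short), R_th = R1 ‖ R2 = (14.00 × 17.2)/(14.00 + 17.2) = 7.718 MΩ.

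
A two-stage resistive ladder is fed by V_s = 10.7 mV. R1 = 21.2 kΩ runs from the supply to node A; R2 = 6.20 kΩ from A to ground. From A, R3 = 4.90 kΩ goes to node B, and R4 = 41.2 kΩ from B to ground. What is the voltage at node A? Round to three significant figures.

Looking into the second stage from A: R3 + R4 = 46.10 kΩ appears in parallel with R2.
Effective lower resistance at A: R2 ‖ 46.10 = 5.465 kΩ.
First divider: V_A = V_s · 5.465/(21.2 + 5.465) = 2.193 mV.

V_A ≈ 2.19 mV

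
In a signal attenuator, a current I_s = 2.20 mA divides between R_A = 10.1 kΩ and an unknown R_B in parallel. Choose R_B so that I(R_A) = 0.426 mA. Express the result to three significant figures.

R_B ≈ 2.43 kΩ

Two-branch current divider: I_A = I_s · R_B/(R_A + R_B).
0.426/2.20 = R_B/(R_A + R_B) → R_B = R_A · (0.1936)/(1 − 0.1936) = 10.1 × 0.2401 = 2.425 kΩ.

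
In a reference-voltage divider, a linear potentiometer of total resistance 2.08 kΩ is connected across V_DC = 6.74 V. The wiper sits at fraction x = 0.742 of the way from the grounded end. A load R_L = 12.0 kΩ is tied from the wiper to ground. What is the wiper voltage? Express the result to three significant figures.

The pot divides into 0.5366 kΩ above the wiper and 1.543 kΩ below.
(x·R_p) ‖ R_L = 1.367 kΩ.
Then V_out = V_DC · 1.367/(0.5366 + 1.367) = 4.840 V.

V_out ≈ 4.84 V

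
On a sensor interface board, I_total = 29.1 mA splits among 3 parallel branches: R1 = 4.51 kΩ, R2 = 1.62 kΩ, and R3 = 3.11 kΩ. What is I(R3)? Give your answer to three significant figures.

ΣG = 1/4.51 + 1/1.62 + 1/3.11 = 1.161.
By the current-divider rule, I = I_total · G_k/ΣG = 29.1 × 0.2771 = 8.062 mA.

I ≈ 8.06 mA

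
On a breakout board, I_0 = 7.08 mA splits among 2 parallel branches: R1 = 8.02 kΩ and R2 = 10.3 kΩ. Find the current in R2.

I ≈ 3.10 mA

Two-branch current divider: I_k = I_0 · R_other/(R_1 + R_2).
I(R2) = 7.08 × 8.02/(8.02 + 10.3) = 7.08 × 0.4378 = 3.099 mA.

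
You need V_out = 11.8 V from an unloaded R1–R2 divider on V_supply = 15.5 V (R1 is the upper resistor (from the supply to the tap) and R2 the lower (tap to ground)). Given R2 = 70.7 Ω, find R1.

R1 ≈ 22.2 Ω

The divider ratio is R2/(R1+R2) = 11.8/15.5 = 0.7613.
Rearranging, R1 = R2·(1−k)/k = 70.7 × 0.3136 = 22.17 Ω.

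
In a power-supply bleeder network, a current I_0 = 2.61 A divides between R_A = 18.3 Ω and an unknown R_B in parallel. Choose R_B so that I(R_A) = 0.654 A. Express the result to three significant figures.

R_B ≈ 6.12 Ω

The fraction through R_A equals R_B/(R_A+R_B).
0.654/2.61 = R_B/(R_A + R_B) → R_B = R_A · (0.2506)/(1 − 0.2506) = 18.3 × 0.3344 = 6.119 Ω.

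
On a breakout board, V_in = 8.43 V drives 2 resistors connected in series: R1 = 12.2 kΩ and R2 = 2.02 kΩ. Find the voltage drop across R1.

Total series resistance ΣR = 12.2 + 2.02 = 14.22 kΩ.
Voltage divider: V = V_in · (12.20 / 14.22) = 8.43 × 0.8579 = 7.232 V.

V ≈ 7.23 V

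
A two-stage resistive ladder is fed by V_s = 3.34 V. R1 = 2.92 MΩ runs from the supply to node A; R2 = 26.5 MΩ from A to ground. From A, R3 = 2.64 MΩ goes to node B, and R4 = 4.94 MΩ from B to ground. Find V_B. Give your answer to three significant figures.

V_B ≈ 1.46 V

Looking into the second stage from A: R3 + R4 = 7.580 MΩ appears in parallel with R2.
Effective lower resistance at A: R2 ‖ 7.580 = 5.894 MΩ.
So V_A = 3.34 × 0.6687 = 2.233 V.
Stage 2 is unloaded, so V_B = V_A · R4/(R3+R4) = 2.233 × 4.94/7.580 = 1.456 V.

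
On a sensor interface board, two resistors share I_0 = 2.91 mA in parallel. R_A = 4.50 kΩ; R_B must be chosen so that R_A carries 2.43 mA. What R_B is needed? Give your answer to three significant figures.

R_B ≈ 22.8 kΩ

Two-branch current divider: I_A = I_0 · R_B/(R_A + R_B).
2.43/2.91 = R_B/(R_A + R_B) → R_B = R_A · (0.8351)/(1 − 0.8351) = 4.50 × 5.063 = 22.78 kΩ.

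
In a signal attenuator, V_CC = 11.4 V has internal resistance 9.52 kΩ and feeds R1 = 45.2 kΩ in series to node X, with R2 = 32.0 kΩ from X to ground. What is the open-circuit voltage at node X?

V_th ≈ 4.21 V

R1' = 9.52 + 45.2 = 54.72 kΩ (source resistance + R1).
Open-circuit (no load on X): V_th = V_CC · R2/(R1' + R2) = 11.4 × 32.0/(54.72 + 32.0) = 4.207 V.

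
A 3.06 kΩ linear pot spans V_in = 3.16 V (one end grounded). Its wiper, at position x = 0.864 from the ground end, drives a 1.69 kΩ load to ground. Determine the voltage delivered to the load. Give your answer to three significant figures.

V_out ≈ 2.25 V

The pot divides into 0.4162 kΩ above the wiper and 2.644 kΩ below.
R_L loads the lower segment: effective lower R = 1.031 kΩ.
Then V_out = V_in · 1.031/(0.4162 + 1.031) = 2.251 V.
(Unloaded: V_out = x·V_in = 2.73 V.)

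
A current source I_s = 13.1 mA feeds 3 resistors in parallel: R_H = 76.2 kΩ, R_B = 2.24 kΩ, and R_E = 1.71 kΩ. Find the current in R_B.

I ≈ 5.60 mA

ΣG = 1/76.2 + 1/2.24 + 1/1.71 = 1.044.
Current divider: I(R_B) = I_s · G_k/ΣG = 13.1 × (0.4464/1.044) = 13.1 × 0.4275 = 5.600 mA.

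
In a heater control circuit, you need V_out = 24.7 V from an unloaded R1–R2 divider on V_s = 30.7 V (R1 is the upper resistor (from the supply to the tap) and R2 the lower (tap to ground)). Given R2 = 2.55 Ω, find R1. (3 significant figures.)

R1 ≈ 0.619 Ω

V_out/V_s = R2/(R1+R2) = 0.8046.
R1 = R2·(1/k − 1) = 2.55 × 0.2429 = 0.6194 Ω.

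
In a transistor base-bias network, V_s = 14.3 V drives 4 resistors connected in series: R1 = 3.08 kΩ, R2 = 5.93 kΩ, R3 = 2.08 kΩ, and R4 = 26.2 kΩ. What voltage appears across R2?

V ≈ 2.27 V

ΣR = 3.08 + 5.93 + 2.08 + 26.2 = 37.29 kΩ.
V = V_s · R/ΣR = 14.3 × 0.1590 = 2.274 V.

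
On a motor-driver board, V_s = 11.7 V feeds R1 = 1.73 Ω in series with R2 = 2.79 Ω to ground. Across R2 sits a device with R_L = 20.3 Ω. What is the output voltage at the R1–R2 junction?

V_out ≈ 6.86 V

R2 ‖ R_L = (2.79 × 20.3)/(2.79 + 20.3) = 2.453 Ω.
Then V_out = V_s · R2'/(R1 + R2') = 11.7 × 2.453/4.183 = 6.861 V.
(Unloaded it would be 7.22 V; the load pulls it down.)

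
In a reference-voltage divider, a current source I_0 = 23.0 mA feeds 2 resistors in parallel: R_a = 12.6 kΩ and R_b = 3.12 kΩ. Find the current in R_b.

I ≈ 18.4 mA

With just two branches, the current splits inversely with resistance.
So I = 23.0 × 12.6/15.72 = 18.44 mA.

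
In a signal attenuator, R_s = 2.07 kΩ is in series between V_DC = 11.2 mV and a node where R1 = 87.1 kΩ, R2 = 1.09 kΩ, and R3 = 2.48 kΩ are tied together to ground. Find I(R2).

Combine the parallel branches: R_p = (1/87.1 + 1/1.09 + 1/2.48)⁻¹ = 0.7507 kΩ.
V_A = 11.2 × 0.7507/2.821 = 2.981 mV.
Branch current I = V_A/R2 = 2.981/1.09 = 2.735 µA.
(Check via current divider: I_total = 3.971 µA; share G_k/ΣG = 0.6887 → same result.)

I ≈ 2.73 µA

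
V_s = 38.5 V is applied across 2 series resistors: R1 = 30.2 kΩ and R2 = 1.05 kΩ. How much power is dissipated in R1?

The common current is I = 38.5/31.25 = 1.232 mA.
V(R1) = I·R = 37.21 V; P = V·I = 37.21 × 1.232 = 45.84 mW.

P ≈ 45.8 mW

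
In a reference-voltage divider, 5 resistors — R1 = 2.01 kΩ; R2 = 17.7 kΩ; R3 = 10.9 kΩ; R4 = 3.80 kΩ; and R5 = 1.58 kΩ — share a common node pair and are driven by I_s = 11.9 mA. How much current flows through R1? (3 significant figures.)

Conductances: ΣG = 1/2.01 + 1/17.7 + 1/10.9 + 1/3.80 + 1/1.58 = 1.542 (1/kΩ).
R1 takes the fraction G_k/ΣG = 0.4975/1.542 = 0.3227, so I = 11.9 × 0.3227 = 3.840 mA.

I ≈ 3.84 mA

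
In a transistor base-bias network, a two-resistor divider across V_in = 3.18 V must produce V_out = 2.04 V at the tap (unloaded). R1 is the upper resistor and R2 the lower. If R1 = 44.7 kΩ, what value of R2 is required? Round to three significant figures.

R2 ≈ 80.0 kΩ

V_out/V_in = R2/(R1+R2) = 0.6415.
R2 = R1 · 0.6415/(1 − 0.6415) = 79.99 kΩ.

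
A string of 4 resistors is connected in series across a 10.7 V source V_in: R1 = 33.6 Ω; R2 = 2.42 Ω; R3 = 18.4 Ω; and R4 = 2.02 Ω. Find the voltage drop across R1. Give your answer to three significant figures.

V ≈ 6.37 V

Total series resistance ΣR = 33.6 + 2.42 + 18.4 + 2.02 = 56.44 Ω.
V = V_in · R/ΣR = 10.7 × 0.5953 = 6.370 V.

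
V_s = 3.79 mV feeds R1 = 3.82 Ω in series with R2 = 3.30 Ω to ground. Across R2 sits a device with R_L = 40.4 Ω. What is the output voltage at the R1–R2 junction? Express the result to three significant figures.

V_out ≈ 1.68 mV

R2 ‖ R_L = (3.30 × 40.4)/(3.30 + 40.4) = 3.051 Ω.
Now apply the divider: V_out = 3.79 × 0.4440 = 1.683 mV.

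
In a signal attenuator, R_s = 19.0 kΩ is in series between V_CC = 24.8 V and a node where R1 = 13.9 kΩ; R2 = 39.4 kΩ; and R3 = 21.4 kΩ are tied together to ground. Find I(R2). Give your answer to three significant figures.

I ≈ 0.168 mA

Combine the parallel branches: R_p = (1/13.9 + 1/39.4 + 1/21.4)⁻¹ = 6.942 kΩ.
V_A = 24.8 × 6.942/25.94 = 6.636 V.
I(R2) = V_A / R2 = 6.636/39.4 = 0.1684 mA.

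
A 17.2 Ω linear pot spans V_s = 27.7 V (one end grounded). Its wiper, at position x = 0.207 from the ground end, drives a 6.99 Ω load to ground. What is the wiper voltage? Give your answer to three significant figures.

V_out ≈ 4.08 V

The pot divides into 13.64 Ω above the wiper and 3.560 Ω below.
Lower segment in parallel with the load: 3.560 ‖ 6.99 = 2.359 Ω.
Then V_out = V_s · 2.359/(13.64 + 2.359) = 4.084 V.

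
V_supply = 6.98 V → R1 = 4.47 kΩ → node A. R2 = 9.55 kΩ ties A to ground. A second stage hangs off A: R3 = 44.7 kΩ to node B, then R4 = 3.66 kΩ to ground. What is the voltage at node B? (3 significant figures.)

V_B ≈ 0.339 V

Looking into the second stage from A: R3 + R4 = 48.36 kΩ appears in parallel with R2.
R2 ‖ (R3+R4) = 7.975 kΩ.
First divider: V_A = V_supply · 7.975/(4.47 + 7.975) = 4.473 V.
V_B = V_A × 0.07568 = 0.3385 V.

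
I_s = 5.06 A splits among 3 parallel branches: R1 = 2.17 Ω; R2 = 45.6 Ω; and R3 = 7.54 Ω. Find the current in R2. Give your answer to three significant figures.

Conductances: ΣG = 1/2.17 + 1/45.6 + 1/7.54 = 0.6154 (1/Ω).
R2 takes the fraction G_k/ΣG = 0.02193/0.6154 = 0.03564, so I = 5.06 × 0.03564 = 0.1803 A.

I ≈ 0.180 A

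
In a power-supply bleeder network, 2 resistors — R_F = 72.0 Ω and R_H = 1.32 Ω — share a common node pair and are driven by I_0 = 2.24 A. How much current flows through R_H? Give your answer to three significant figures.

I ≈ 2.20 A

With just two branches, the current splits inversely with resistance.
I(R_H) = 2.24 × 72.0/(72.0 + 1.32) = 2.24 × 0.9820 = 2.200 A.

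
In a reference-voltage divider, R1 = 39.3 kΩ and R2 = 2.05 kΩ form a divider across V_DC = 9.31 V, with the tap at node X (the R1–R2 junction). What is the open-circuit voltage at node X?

V_th ≈ 0.462 V

V_th is the unloaded tap voltage: V_DC · R2/(R1+R2) = 9.31 × 0.04958 = 0.4616 V.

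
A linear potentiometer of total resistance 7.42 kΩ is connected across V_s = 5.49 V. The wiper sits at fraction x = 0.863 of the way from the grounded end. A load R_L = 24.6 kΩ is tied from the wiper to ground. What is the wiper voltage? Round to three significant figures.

V_out ≈ 4.57 V

The pot divides into 1.017 kΩ above the wiper and 6.403 kΩ below.
Lower segment in parallel with the load: 6.403 ‖ 24.6 = 5.081 kΩ.
Then V_out = V_s · 5.081/(1.017 + 5.081) = 4.575 V.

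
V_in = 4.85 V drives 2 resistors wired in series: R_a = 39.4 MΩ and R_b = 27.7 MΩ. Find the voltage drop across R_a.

Total series resistance ΣR = 39.4 + 27.7 = 67.10 MΩ.
Voltage divider: V = V_in · (39.40 / 67.10) = 4.85 × 0.5872 = 2.848 V.

V ≈ 2.85 V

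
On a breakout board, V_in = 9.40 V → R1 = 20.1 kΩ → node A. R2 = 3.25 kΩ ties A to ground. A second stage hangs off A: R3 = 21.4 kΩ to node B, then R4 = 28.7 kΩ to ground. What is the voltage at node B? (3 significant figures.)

V_B ≈ 0.710 V

Node A sees R2 in parallel with the series input of stage 2, R3 + R4 = 50.10 kΩ.
Effective lower resistance at A: R2 ‖ 50.10 = 3.052 kΩ.
First divider: V_A = V_in · 3.052/(20.1 + 3.052) = 1.239 V.
Stage 2 is unloaded, so V_B = V_A · R4/(R3+R4) = 1.239 × 28.7/50.10 = 0.7099 V.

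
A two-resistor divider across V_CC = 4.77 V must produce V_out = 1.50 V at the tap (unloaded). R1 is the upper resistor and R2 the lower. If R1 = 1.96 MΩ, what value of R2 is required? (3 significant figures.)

V_out/V_CC = R2/(R1+R2) = 0.3145.
R2 = R1 · 0.3145/(1 − 0.3145) = 0.8991 MΩ.

R2 ≈ 0.899 MΩ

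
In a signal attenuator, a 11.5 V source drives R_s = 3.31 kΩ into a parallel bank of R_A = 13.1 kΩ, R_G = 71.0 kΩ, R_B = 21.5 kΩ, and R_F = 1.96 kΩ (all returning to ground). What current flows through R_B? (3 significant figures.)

I ≈ 0.170 mA

Parallel bank: R_p = 1/(1/13.1 + 1/71.0 + 1/21.5 + 1/1.96) = 1.545 kΩ.
V_A = 11.5 × 1.545/4.855 = 3.660 V.
Branch current I = V_A/R_B = 3.660/21.5 = 0.1702 mA.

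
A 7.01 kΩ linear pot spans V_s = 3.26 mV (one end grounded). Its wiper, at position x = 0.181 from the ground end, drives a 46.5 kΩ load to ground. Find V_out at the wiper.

V_out ≈ 0.577 mV

Lower segment x·R_p = 1.269 kΩ; upper segment (1−x)·R_p = 5.741 kΩ.
(x·R_p) ‖ R_L = 1.235 kΩ.
Loaded-divider output: V_out = 3.26 × 0.1770 = 0.5772 mV.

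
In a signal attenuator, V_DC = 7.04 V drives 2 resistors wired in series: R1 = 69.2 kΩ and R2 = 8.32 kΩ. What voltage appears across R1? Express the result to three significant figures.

ΣR = 69.2 + 8.32 = 77.52 kΩ.
By the voltage-divider rule, V = 7.04 × 69.20/77.52 = 6.284 V.

V ≈ 6.28 V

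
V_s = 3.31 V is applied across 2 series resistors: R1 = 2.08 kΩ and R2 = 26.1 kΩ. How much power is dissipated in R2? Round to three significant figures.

P ≈ 0.360 mW

Series current I = V_s/ΣR = 3.31/28.18 = 0.1175 mA.
P = I²R = 0.01380 × 26.1 = 0.3601 mW.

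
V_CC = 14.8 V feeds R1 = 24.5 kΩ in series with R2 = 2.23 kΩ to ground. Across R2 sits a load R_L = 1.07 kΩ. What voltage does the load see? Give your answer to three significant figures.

V_out ≈ 0.424 V

The load sits in parallel with R2, giving an effective lower resistance R2' = R2·R_L/(R2+R_L) = 0.7231 kΩ.
Voltage divider with the loaded lower leg: V_out = 14.8 × 0.7231/(24.5 + 0.7231) = 14.8 × 0.02867 = 0.4243 V.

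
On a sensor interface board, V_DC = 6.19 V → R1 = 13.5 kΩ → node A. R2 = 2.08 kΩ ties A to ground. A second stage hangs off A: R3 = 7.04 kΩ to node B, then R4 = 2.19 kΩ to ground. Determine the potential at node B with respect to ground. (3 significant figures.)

V_B ≈ 0.164 V

Node A sees R2 in parallel with the series input of stage 2, R3 + R4 = 9.230 kΩ.
R2 ‖ (R3+R4) = 1.697 kΩ.
So V_A = 6.19 × 0.1117 = 0.6914 V.
V_B = V_A × 0.2373 = 0.1640 V.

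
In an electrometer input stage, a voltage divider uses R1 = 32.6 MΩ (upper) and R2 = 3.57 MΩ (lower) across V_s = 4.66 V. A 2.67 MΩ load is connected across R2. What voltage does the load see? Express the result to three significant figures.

First combine the lower leg with the load: R2 ‖ R_L = 1.528 MΩ.
Now apply the divider: V_out = 4.66 × 0.04476 = 0.2086 V.
(Unloaded it would be 0.460 V; the load pulls it down.)

V_out ≈ 0.209 V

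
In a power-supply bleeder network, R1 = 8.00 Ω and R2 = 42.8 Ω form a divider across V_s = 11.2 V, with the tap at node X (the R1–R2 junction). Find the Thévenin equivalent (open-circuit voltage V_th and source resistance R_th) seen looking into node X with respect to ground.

V_th is the unloaded tap voltage: V_s · R2/(R1+R2) = 11.2 × 0.8425 = 9.436 V.
Looking into X with the source shorted: R_th = R1·R2/(R1+R2) = 8.000 × 42.8/50.80 = 6.740 Ω.

V_th ≈ 9.44 V, R_th ≈ 6.74 Ω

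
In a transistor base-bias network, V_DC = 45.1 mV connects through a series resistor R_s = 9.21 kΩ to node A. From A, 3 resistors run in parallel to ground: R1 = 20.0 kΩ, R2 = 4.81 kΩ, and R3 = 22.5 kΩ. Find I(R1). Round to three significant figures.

Parallel bank: R_p = 1/(1/20.0 + 1/4.81 + 1/22.5) = 3.307 kΩ.
V_A by voltage divider: V_A = 45.1 × 3.307/(9.21 + 3.307) = 11.92 mV.
Branch current I = V_A/R1 = 11.92/20.0 = 0.5958 µA.

I ≈ 0.596 µA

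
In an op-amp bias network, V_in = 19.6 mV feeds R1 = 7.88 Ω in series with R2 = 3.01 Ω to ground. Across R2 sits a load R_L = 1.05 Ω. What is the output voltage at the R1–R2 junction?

R2 ‖ R_L = (3.01 × 1.05)/(3.01 + 1.05) = 0.7784 Ω.
Now apply the divider: V_out = 19.6 × 0.08991 = 1.762 mV.
(Unloaded it would be 5.42 mV; the load pulls it down.)

V_out ≈ 1.76 mV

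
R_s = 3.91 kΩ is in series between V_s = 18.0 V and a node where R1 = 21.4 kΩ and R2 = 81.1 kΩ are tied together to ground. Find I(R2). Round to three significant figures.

I ≈ 0.180 mA

Equivalent of the parallel group: R_p = 16.93 kΩ.
Node voltage V_A = V_s · R_p/(R_s + R_p) = 18.0 × 0.8124 = 14.62 V.
I(R2) = V_A / R2 = 14.62/81.1 = 0.1803 mA.
(Equivalently: I_total = 0.8636 mA, then current-divider fraction G_k/ΣG = 0.2088.)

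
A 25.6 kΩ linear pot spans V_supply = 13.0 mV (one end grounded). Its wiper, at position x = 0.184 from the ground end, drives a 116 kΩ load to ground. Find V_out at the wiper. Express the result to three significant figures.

V_out ≈ 2.32 mV

The pot divides into 20.89 kΩ above the wiper and 4.710 kΩ below.
R_L loads the lower segment: effective lower R = 4.527 kΩ.
Loaded-divider output: V_out = 13.0 × 0.1781 = 2.315 mV.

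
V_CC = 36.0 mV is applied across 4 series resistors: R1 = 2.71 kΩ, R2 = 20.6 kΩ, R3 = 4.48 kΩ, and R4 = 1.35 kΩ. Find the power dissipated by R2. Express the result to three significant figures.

P ≈ 31.4 nW

The common current is I = 36.0/29.14 = 1.235 µA.
V(R2) = I·R = 25.45 mV; P = V·I = 25.45 × 1.235 = 31.44 nW.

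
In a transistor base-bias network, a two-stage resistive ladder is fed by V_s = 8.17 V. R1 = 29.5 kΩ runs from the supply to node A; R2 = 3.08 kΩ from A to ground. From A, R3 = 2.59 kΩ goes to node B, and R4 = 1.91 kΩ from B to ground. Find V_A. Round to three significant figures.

The second stage (R3 + R4 = 4.500 kΩ) loads node A in parallel with R2.
Effective lower resistance at A: R2 ‖ 4.500 = 1.828 kΩ.
First divider: V_A = V_s · 1.828/(29.5 + 1.828) = 0.4768 V.

V_A ≈ 0.477 V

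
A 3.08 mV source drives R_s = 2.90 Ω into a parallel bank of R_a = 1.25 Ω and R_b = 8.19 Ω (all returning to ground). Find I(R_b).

I ≈ 0.102 mA

Parallel bank: R_p = 1/(1/1.25 + 1/8.19) = 1.084 Ω.
V_A by voltage divider: V_A = 3.08 × 1.084/(2.90 + 1.084) = 0.8383 mV.
I(R_b) = V_A / R_b = 0.8383/8.19 = 0.1024 mA.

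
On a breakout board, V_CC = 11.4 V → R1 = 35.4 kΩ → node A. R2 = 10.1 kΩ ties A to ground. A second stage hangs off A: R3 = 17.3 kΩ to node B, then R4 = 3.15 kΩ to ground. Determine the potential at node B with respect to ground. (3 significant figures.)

Node A sees R2 in parallel with the series input of stage 2, R3 + R4 = 20.45 kΩ.
Effective lower resistance at A: R2 ‖ 20.45 = 6.761 kΩ.
So V_A = 11.4 × 0.1604 = 1.828 V.
Then the unloaded second divider: V_B = V_A × R4/(R3+R4) = 1.828 × 0.1540 = 0.2816 V.

V_B ≈ 0.282 V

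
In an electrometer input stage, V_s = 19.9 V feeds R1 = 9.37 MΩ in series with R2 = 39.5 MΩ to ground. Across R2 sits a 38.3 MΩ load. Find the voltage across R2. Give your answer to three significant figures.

V_out ≈ 13.4 V

First combine the lower leg with the load: R2 ‖ R_L = 19.45 MΩ.
Now apply the divider: V_out = 19.9 × 0.6748 = 13.43 V.
(Unloaded it would be 16.1 V; the load pulls it down.)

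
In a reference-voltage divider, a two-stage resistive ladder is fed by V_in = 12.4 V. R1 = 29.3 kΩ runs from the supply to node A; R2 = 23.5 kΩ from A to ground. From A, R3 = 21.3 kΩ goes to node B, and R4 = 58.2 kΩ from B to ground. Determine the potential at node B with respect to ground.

V_B ≈ 3.47 V

Looking into the second stage from A: R3 + R4 = 79.50 kΩ appears in parallel with R2.
R2 ‖ (R3+R4) = 18.14 kΩ.
V_A = 12.4 × 18.14/(29.3 + 18.14) = 4.741 V.
V_B = V_A × 0.7321 = 3.471 V.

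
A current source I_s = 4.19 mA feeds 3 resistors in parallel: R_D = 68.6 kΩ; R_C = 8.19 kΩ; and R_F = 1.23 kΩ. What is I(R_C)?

Conductances: ΣG = 1/68.6 + 1/8.19 + 1/1.23 = 0.9497 (1/kΩ).
Current divider: I(R_C) = I_s · G_k/ΣG = 4.19 × (0.1221/0.9497) = 4.19 × 0.1286 = 0.5387 mA.

I ≈ 0.539 mA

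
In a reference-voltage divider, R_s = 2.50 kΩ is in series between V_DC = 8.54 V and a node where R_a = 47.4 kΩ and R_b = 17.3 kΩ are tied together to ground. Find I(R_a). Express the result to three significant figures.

Equivalent of the parallel group: R_p = 12.67 kΩ.
V_A = 8.54 × 12.67/15.17 = 7.133 V.
Branch current I = V_A/R_a = 7.133/47.4 = 0.1505 mA.

I ≈ 0.150 mA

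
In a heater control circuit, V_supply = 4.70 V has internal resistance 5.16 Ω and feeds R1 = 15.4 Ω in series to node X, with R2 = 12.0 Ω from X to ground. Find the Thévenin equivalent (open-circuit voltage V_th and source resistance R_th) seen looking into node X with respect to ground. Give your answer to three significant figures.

V_th ≈ 1.73 V, R_th ≈ 7.58 Ω

R1' = 5.16 + 15.4 = 20.56 Ω (source resistance + R1).
V_th is the unloaded tap voltage: V_supply · R2/(R1'+R2) = 4.70 × 0.3686 = 1.732 V.
Looking into X with the source shorted: R_th = R1'·R2/(R1'+R2) = 20.56 × 12.0/32.56 = 7.577 Ω.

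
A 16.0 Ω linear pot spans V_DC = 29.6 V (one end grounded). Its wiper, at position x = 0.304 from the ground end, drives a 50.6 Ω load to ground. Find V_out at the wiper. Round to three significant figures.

Split the track: R_lower = x·R_p = 4.864 Ω, R_upper = (1−x)·R_p = 11.14 Ω.
Lower segment in parallel with the load: 4.864 ‖ 50.6 = 4.437 Ω.
Loaded-divider output: V_out = 29.6 × 0.2849 = 8.434 V.
(Unloaded: V_out = x·V_DC = 9.00 V.)

V_out ≈ 8.43 V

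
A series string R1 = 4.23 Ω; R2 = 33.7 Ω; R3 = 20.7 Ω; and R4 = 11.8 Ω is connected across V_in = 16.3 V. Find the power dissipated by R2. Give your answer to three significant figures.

Series current I = V_in/ΣR = 16.3/70.43 = 0.2314 A.
P = I²R = 0.05356 × 33.7 = 1.805 W.

P ≈ 1.81 W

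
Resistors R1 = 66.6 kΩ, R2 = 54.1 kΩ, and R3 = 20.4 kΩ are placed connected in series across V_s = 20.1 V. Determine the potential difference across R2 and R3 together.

V ≈ 10.6 V

Total series resistance ΣR = 66.6 + 54.1 + 20.4 = 141.1 kΩ.
R_{R2..R3} = 54.1 + 20.4 = 74.50 kΩ.
Voltage divider: V = V_s · (74.50 / 141.1) = 20.1 × 0.5280 = 10.61 V.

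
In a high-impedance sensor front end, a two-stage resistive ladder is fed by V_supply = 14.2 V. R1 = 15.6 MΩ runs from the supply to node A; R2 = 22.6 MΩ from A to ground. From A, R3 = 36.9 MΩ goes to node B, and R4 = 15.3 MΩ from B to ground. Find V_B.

V_B ≈ 2.09 V

Node A sees R2 in parallel with the series input of stage 2, R3 + R4 = 52.20 MΩ.
R2 ‖ (R3+R4) = 15.77 MΩ.
So V_A = 14.2 × 0.5027 = 7.139 V.
Stage 2 is unloaded, so V_B = V_A · R4/(R3+R4) = 7.139 × 15.3/52.20 = 2.092 V.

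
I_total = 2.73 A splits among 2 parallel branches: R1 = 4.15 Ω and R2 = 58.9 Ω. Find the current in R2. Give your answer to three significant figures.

I ≈ 0.180 A

For two parallel branches, I_k = I_total · (other R)/(sum of R).
I(R2) = 2.73 × 4.15/(4.15 + 58.9) = 2.73 × 0.06582 = 0.1797 A.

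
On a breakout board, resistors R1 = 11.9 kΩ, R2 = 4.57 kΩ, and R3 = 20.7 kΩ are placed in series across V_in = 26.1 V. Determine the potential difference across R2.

Series total: ΣR = 11.9 + 4.57 + 20.7 = 37.17 kΩ.
V = V_in · R/ΣR = 26.1 × 0.1229 = 3.209 V.

V ≈ 3.21 V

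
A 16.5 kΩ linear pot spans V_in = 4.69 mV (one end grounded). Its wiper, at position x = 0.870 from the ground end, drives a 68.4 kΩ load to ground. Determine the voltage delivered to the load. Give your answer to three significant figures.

V_out ≈ 3.97 mV

Lower segment x·R_p = 14.36 kΩ; upper segment (1−x)·R_p = 2.145 kΩ.
(x·R_p) ‖ R_L = 11.86 kΩ.
Loaded-divider output: V_out = 4.69 × 0.8469 = 3.972 mV.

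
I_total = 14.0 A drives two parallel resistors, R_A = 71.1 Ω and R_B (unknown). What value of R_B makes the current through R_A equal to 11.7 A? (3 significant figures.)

R_B ≈ 362 Ω

Two-branch current divider: I_A = I_total · R_B/(R_A + R_B).
11.7/14.0 = R_B/(R_A + R_B) → R_B = R_A · (0.8357)/(1 − 0.8357) = 71.1 × 5.087 = 361.7 Ω.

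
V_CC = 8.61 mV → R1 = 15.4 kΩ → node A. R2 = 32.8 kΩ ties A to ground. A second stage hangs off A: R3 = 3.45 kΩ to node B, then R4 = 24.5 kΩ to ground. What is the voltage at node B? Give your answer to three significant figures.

Looking into the second stage from A: R3 + R4 = 27.95 kΩ appears in parallel with R2.
Effective lower resistance at A: R2 ‖ 27.95 = 15.09 kΩ.
V_A = 8.61 × 15.09/(15.4 + 15.09) = 4.261 mV.
V_B = V_A × 0.8766 = 3.735 mV.

V_B ≈ 3.74 mV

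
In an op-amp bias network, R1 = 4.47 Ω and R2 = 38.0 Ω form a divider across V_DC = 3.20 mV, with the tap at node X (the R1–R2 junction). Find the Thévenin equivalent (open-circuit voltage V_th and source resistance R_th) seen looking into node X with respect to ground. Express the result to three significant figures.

V_th ≈ 2.86 mV, R_th ≈ 4.00 Ω

With X open, the divider is unloaded: V_th = 3.20 × 38.0/42.47 = 2.863 mV.
Looking into X with the source shorted: R_th = R1·R2/(R1+R2) = 4.470 × 38.0/42.47 = 4.000 Ω.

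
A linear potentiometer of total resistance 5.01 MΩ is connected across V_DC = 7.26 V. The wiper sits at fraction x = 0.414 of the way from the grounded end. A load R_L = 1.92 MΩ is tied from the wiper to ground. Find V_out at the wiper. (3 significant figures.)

V_out ≈ 1.84 V

Lower segment x·R_p = 2.074 MΩ; upper segment (1−x)·R_p = 2.936 MΩ.
R_L loads the lower segment: effective lower R = 0.9970 MΩ.
Then V_out = V_DC · 0.9970/(2.936 + 0.9970) = 1.841 V.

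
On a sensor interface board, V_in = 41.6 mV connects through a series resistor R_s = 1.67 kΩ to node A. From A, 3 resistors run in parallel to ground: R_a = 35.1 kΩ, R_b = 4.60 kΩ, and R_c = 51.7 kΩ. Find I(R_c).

Parallel bank: R_p = 1/(1/35.1 + 1/4.60 + 1/51.7) = 3.770 kΩ.
V_A = 41.6 × 3.770/5.440 = 28.83 mV.
Branch current I = V_A/R_c = 28.83/51.7 = 0.5576 µA.
(Equivalently: I_total = 7.646 µA, then current-divider fraction G_k/ΣG = 0.07293.)

I ≈ 0.558 µA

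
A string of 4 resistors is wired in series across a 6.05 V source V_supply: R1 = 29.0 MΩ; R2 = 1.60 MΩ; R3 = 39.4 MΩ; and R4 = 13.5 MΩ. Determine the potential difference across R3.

V ≈ 2.85 V

ΣR = 29.0 + 1.60 + 39.4 + 13.5 = 83.50 MΩ.
By the voltage-divider rule, V = 6.05 × 39.40/83.50 = 2.855 V.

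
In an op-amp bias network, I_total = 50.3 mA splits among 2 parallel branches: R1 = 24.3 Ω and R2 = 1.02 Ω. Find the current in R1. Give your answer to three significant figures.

I ≈ 2.03 mA

Two-branch current divider: I_k = I_total · R_other/(R_1 + R_2).
I(R1) = 50.3 × 1.02/(24.3 + 1.02) = 50.3 × 0.04028 = 2.026 mA.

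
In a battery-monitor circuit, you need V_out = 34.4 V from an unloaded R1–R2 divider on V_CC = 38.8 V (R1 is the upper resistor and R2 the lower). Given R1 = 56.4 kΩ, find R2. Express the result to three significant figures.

V_out/V_CC = R2/(R1+R2) = 0.8866.
Rearranging, R2 = R1·k/(1−k) = 56.4 × 7.818 = 440.9 kΩ.

R2 ≈ 441 kΩ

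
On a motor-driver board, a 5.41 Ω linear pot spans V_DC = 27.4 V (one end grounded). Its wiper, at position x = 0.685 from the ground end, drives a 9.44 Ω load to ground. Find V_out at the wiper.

The pot divides into 1.704 Ω above the wiper and 3.706 Ω below.
R_L loads the lower segment: effective lower R = 2.661 Ω.
Then V_out = V_DC · 2.661/(1.704 + 2.661) = 16.70 V.

V_out ≈ 16.7 V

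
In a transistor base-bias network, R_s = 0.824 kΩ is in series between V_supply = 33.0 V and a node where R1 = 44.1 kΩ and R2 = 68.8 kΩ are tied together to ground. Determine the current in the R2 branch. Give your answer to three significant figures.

Combine the parallel branches: R_p = (1/44.1 + 1/68.8)⁻¹ = 26.87 kΩ.
V_A by voltage divider: V_A = 33.0 × 26.87/(0.824 + 26.87) = 32.02 V.
Branch current I = V_A/R2 = 32.02/68.8 = 0.4654 mA.

I ≈ 0.465 mA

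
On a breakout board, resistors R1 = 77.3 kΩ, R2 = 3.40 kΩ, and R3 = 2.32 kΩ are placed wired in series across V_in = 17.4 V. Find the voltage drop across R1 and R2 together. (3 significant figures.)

V ≈ 16.9 V

ΣR = 77.3 + 3.40 + 2.32 = 83.02 kΩ.
R_{R1..R2} = 77.3 + 3.40 = 80.70 kΩ.
By the voltage-divider rule, V = 17.4 × 80.70/83.02 = 16.91 V.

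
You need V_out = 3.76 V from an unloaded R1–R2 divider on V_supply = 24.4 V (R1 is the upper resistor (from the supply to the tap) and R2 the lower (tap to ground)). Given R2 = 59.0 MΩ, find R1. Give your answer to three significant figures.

R1 ≈ 324 MΩ

V_out/V_supply = R2/(R1+R2) = 0.1541.
So R1 = R2 · (V_supply/V_out − 1) = 59.0 × (24.4/3.76 − 1) = 59.0 × 5.489 = 323.9 MΩ.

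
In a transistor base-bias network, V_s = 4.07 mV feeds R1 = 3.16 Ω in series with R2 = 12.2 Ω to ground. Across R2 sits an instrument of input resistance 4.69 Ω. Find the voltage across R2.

V_out ≈ 2.11 mV

First combine the lower leg with the load: R2 ‖ R_L = 3.388 Ω.
Voltage divider with the loaded lower leg: V_out = 4.07 × 3.388/(3.16 + 3.388) = 4.07 × 0.5174 = 2.106 mV.
(Unloaded it would be 3.23 mV; the load pulls it down.)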